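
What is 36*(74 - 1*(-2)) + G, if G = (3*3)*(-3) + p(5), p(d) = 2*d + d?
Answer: 2724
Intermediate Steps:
p(d) = 3*d
G = -12 (G = (3*3)*(-3) + 3*5 = 9*(-3) + 15 = -27 + 15 = -12)
36*(74 - 1*(-2)) + G = 36*(74 - 1*(-2)) - 12 = 36*(74 + 2) - 12 = 36*76 - 12 = 2736 - 12 = 2724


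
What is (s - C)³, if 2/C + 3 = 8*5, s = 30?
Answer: 1360251712/50653 ≈ 26854.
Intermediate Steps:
C = 2/37 (C = 2/(-3 + 8*5) = 2/(-3 + 40) = 2/37 ≈ 0.054054)
(s - C)³ = (30 - 1*2/37)³ = (30 - 2/37)³ = (1108/37)³ = 1360251712/50653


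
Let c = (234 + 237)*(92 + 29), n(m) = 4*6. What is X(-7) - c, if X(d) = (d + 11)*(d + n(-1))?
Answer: -56923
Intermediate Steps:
n(m) = 24
c = 56991 (c = 471*121 = 56991)
X(d) = (11 + d)*(24 + d) (X(d) = (d + 11)*(d + 24) = (11 + d)*(24 + d))
X(-7) - c = (264 + (-7)**2 + 35*(-7)) - 1*56991 = (264 + 49 - 245) - 56991 = 68 - 56991 = -56923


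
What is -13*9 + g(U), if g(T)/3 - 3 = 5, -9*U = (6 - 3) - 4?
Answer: -93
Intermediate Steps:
U = ⅑ (U = -((6 - 3) - 4)/9 = -(3 - 4)/9 = -⅑*(-1) = ⅑ ≈ 0.11111)
g(T) = 24 (g(T) = 9 + 3*5 = 9 + 15 = 24)
-13*9 + g(U) = -13*9 + 24 = -117 + 24 = -93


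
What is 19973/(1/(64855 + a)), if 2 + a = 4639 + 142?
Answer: 1390799882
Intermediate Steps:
a = 4779 (a = -2 + (4639 + 142) = -2 + 4781 = 4779)
19973/(1/(64855 + a)) = 19973/(1/(64855 + 4779)) = 19973/(1/69634) = 19973*69634 = 1390799882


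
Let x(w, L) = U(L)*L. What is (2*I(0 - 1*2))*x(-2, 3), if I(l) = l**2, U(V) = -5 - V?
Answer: -192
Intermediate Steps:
x(w, L) = L*(-5 - L) (x(w, L) = (-5 - L)*L = L*(-5 - L))
(2*I(0 - 1*2))*x(-2, 3) = (2*(0 - 1*2)**2)*(-1*3*(5 + 3)) = (2*(0 - 2)**2)*(-1*3*8) = (2*(-2)**2)*(-24) = (2*4)*(-24) = 8*(-24) = -192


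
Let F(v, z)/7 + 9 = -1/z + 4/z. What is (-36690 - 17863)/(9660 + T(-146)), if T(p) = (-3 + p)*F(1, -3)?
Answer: -54553/20090 ≈ -2.7154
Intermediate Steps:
F(v, z) = -63 + 21/z (F(v, z) = -63 + 7*(-1/z + 4/z) = -63 + 7*(3/z) = -63 + 21/z)
T(p) = 210 - 70*p (T(p) = (-3 + p)*(-63 + 21/(-3)) = (-3 + p)*(-63 + 21*(-⅓)) = (-3 + p)*(-63 - 7) = (-3 + p)*(-70) = 210 - 70*p)
(-36690 - 17863)/(9660 + T(-146)) = (-36690 - 17863)/(9660 + (210 - 70*(-146))) = -54553/(9660 + (210 + 10220)) = -54553/(9660 + 10430) = -54553/20090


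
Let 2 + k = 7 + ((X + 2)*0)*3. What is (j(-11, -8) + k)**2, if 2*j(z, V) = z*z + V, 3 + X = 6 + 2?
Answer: 15129/4 ≈ 3782.3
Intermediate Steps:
X = 5 (X = -3 + (6 + 2) = -3 + 8 = 5)
j(z, V) = V/2 + z**2/2 (j(z, V) = (z*z + V)/2 = (z**2 + V)/2 = (V + z**2)/2 = V/2 + z**2/2)
k = 5 (k = -2 + (7 + ((5 + 2)*0)*3) = -2 + (7 + (7*0)*3) = -2 + (7 + 0*3) = -2 + (7 + 0) = -2 + 7 = 5)
(j(-11, -8) + k)**2 = (((1/2)*(-8) + (1/2)*(-11)**2) + 5)**2 = ((-4 + (1/2)*121) + 5)**2 = ((-4 + 121/2) + 5)**2 = (113/2 + 5)**2 = (123/2)**2 = 15129/4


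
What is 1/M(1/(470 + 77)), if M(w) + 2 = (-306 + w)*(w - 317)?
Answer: 299209/29022932220 ≈ 1.0309e-5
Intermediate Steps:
M(w) = -2 + (-317 + w)*(-306 + w) (M(w) = -2 + (-306 + w)*(w - 317) = -2 + (-306 + w)*(-317 + w) = -2 + (-317 + w)*(-306 + w))
1/M(1/(470 + 77)) = 1/(97000 + (1/(470 + 77))² - 623/(470 + 77)) = 1/(97000 + (1/547)² - 623/547) = 1/(97000 + (1/547)² - 623*1/547) = 1/(97000 + 1/299209 - 623/547) = 1/(29022932220/299209) = 299209/29022932220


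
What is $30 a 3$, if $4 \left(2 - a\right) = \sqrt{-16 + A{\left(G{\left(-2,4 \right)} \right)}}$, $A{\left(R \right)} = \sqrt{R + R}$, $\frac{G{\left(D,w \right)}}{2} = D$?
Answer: $180 - \frac{45 \sqrt{-16 + 2 i \sqrt{2}}}{2} \approx 172.08 - 90.348 i$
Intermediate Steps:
$G{\left(D,w \right)} = 2 D$
$A{\left(R \right)} = \sqrt{2} \sqrt{R}$ ($A{\left(R \right)} = \sqrt{2 R} = \sqrt{2} \sqrt{R}$)
$a = 2 - \frac{\sqrt{-16 + 2 i \sqrt{2}}}{4}$ ($a = 2 - \frac{\sqrt{-16 + \sqrt{2} \sqrt{2 \left(-2\right)}}}{4} = 2 - \frac{\sqrt{-16 + \sqrt{2} \sqrt{-4}}}{4} = 2 - \frac{\sqrt{-16 + \sqrt{2} \cdot 2 i}}{4} = 2 - \frac{\sqrt{-16 + 2 i \sqrt{2}}}{4} \approx 1.912 - 1.0039 i$)
$30 a 3 = 30 \left(2 - \frac{\sqrt{-16 + 2 i \sqrt{2}}}{4}\right) 3 = \left(60 - \frac{15 \sqrt{-16 + 2 i \sqrt{2}}}{2}\right) 3 = 180 - \frac{45 \sqrt{-16 + 2 i \sqrt{2}}}{2}$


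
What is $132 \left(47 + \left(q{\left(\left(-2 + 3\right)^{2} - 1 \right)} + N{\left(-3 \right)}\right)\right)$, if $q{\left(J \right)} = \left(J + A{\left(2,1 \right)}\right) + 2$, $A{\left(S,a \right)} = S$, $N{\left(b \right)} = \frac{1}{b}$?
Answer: $6688$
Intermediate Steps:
$q{\left(J \right)} = 4 + J$ ($q{\left(J \right)} = \left(J + 2\right) + 2 = \left(2 + J\right) + 2 = 4 + J$)
$132 \left(47 + \left(q{\left(\left(-2 + 3\right)^{2} - 1 \right)} + N{\left(-3 \right)}\right)\right) = 132 \left(47 + \left(\left(4 + \left(\left(-2 + 3\right)^{2} - 1\right)\right) + \frac{1}{-3}\right)\right) = 132 \left(47 + \left(\left(4 - \left(1 - 1^{2}\right)\right) - \frac{1}{3}\right)\right) = 132 \left(47 + \left(\left(4 + \left(1 - 1\right)\right) - \frac{1}{3}\right)\right) = 132 \left(47 + \left(\left(4 + 0\right) - \frac{1}{3}\right)\right) = 132 \left(47 + \left(4 - \frac{1}{3}\right)\right) = 132 \left(47 + \frac{11}{3}\right) = 132 \cdot \frac{152}{3} = 6688$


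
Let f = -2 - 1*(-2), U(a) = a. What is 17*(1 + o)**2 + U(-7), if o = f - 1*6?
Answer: 418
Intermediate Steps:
f = 0 (f = -2 + 2 = 0)
o = -6 (o = 0 - 1*6 = 0 - 6 = -6)
17*(1 + o)**2 + U(-7) = 17*(1 - 6)**2 - 7 = 17*(-5)**2 - 7 = 17*25 - 7 = 425 - 7 = 418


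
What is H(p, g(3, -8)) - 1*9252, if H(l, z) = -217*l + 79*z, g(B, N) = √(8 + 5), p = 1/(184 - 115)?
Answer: -638605/69 + 79*√13 ≈ -8970.3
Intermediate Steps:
p = 1/69 ≈ 0.014493
g(B, N) = √13
H(p, g(3, -8)) - 1*9252 = (-217*1/69 + 79*√13) - 1*9252 = (-217/69 + 79*√13) - 9252 = -638605/69 + 79*√13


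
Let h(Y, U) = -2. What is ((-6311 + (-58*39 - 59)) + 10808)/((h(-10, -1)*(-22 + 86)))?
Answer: -17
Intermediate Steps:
((-6311 + (-58*39 - 59)) + 10808)/((h(-10, -1)*(-22 + 86))) = ((-6311 + (-58*39 - 59)) + 10808)/((-2*(-22 + 86))) = ((-6311 + (-2262 - 59)) + 10808)/((-2*64)) = ((-6311 - 2321) + 10808)/(-128) = (-8632 + 10808)*(-1/128) = 2176*(-1/128) = -17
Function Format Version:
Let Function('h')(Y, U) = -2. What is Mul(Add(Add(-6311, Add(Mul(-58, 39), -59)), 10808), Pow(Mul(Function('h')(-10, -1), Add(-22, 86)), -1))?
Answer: -17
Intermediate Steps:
Mul(Add(Add(-6311, Add(Mul(-58, 39), -59)), 10808), Pow(Mul(Function('h')(-10, -1), Add(-22, 86)), -1)) = Mul(Add(Add(-6311, Add(Mul(-58, 39), -59)), 10808), Pow(Mul(-2, Add(-22, 86)), -1)) = Mul(Add(Add(-6311, Add(-2262, -59)), 10808), Pow(Mul(-2, 64), -1)) = Mul(Add(Add(-6311, -2321), 10808), Pow(-128, -1)) = Mul(Add(-8632, 10808), Rational(-1, 128)) = Mul(2176, Rational(-1, 128)) = -17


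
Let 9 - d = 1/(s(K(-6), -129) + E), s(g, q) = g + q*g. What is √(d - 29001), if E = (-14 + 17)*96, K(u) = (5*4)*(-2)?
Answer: I*√313577474/104 ≈ 170.27*I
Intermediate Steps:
K(u) = -40 (K(u) = 20*(-2) = -40)
s(g, q) = g + g*q
E = 288 (E = 3*96 = 288)
d = 48671/5408 (d = 9 - 1/(-40*(1 - 129) + 288) = 9 - 1/(-40*(-128) + 288) = 9 - 1/(5120 + 288) = 9 - 1/5408 = 48671/5408 ≈ 8.9998)
√(d - 29001) = √(48671/5408 - 29001) = √(-156788737/5408) = I*√313577474/104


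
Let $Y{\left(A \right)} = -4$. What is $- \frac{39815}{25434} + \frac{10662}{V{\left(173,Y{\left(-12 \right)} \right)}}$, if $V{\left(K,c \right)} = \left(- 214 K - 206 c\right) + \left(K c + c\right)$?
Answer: $- \frac{290018653}{156393666} \approx -1.8544$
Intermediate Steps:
$V{\left(K,c \right)} = - 214 K - 205 c + K c$ ($V{\left(K,c \right)} = \left(- 214 K - 206 c\right) + \left(c + K c\right) = - 214 K - 205 c + K c$)
$- \frac{39815}{25434} + \frac{10662}{V{\left(173,Y{\left(-12 \right)} \right)}} = - \frac{39815}{25434} + \frac{10662}{\left(-214\right) 173 - -820 + 173 \left(-4\right)} = \left(-39815\right) \frac{1}{25434} + \frac{10662}{-37022 + 820 - 692} = - \frac{39815}{25434} + \frac{10662}{-36894} = - \frac{39815}{25434} + 10662 \left(- \frac{1}{36894}\right) = - \frac{39815}{25434} - \frac{1777}{6149} = - \frac{290018653}{156393666}$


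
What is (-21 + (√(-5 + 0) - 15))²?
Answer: (36 - I*√5)² ≈ 1291.0 - 161.0*I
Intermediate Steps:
(-21 + (√(-5 + 0) - 15))² = (-21 + (√(-5) - 15))² = (-21 + (I*√5 - 15))² = (-21 + (-15 + I*√5))² = (-36 + I*√5)²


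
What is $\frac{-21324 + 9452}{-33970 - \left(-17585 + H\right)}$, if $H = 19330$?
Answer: $\frac{11872}{35715} \approx 0.33241$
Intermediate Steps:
$\frac{-21324 + 9452}{-33970 - \left(-17585 + H\right)} = \frac{-21324 + 9452}{-33970 + \left(17585 - 19330\right)} = - \frac{11872}{-33970 + \left(17585 - 19330\right)} = - \frac{11872}{-33970 - 1745} = - \frac{11872}{-35715} = \left(-11872\right) \left(- \frac{1}{35715}\right) = \frac{11872}{35715}$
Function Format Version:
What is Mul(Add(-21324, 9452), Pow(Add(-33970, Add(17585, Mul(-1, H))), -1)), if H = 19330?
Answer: Rational(11872, 35715) ≈ 0.33241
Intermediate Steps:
Mul(Add(-21324, 9452), Pow(Add(-33970, Add(17585, Mul(-1, H))), -1)) = Mul(Add(-21324, 9452), Pow(Add(-33970, Add(17585, Mul(-1, 19330))), -1)) = Mul(-11872, Pow(Add(-33970, Add(17585, -19330)), -1)) = Mul(-11872, Pow(Add(-33970, -1745), -1)) = Mul(-11872, Pow(-35715, -1)) = Mul(-11872, Rational(-1, 35715)) = Rational(11872, 35715)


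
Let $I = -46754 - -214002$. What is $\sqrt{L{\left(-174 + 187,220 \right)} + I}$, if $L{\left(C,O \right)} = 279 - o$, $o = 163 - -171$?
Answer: $3 \sqrt{18577} \approx 408.89$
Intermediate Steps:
$o = 334$ ($o = 163 + 171 = 334$)
$L{\left(C,O \right)} = -55$ ($L{\left(C,O \right)} = 279 - 334 = -55$)
$I = 167248$ ($I = -46754 + 214002 = 167248$)
$\sqrt{L{\left(-174 + 187,220 \right)} + I} = \sqrt{-55 + 167248} = \sqrt{167193} = 3 \sqrt{18577}$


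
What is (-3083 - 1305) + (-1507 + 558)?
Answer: -5337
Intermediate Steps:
(-3083 - 1305) + (-1507 + 558) = -4388 - 949 = -5337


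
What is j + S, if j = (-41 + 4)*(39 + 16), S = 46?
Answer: -1989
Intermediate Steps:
j = -2035 (j = -37*55 = -2035)
j + S = -2035 + 46 = -1989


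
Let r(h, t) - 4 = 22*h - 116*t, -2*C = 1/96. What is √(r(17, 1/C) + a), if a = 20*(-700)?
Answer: 5*√346 ≈ 93.005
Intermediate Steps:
C = -1/192 (C = -½/96 = -½*1/96 = -1/192 ≈ -0.0052083)
r(h, t) = 4 - 116*t + 22*h (r(h, t) = 4 + (22*h - 116*t) = 4 + (-116*t + 22*h) = 4 - 116*t + 22*h)
a = -14000
√(r(17, 1/C) + a) = √((4 - 116/(-1/192) + 22*17) - 14000) = √((4 - 116*(-192) + 374) - 14000) = √((4 + 22272 + 374) - 14000) = √(22650 - 14000) = √8650 = 5*√346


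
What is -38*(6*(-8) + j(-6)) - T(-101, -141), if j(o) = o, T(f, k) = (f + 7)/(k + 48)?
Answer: 190742/93 ≈ 2051.0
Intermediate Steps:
T(f, k) = (7 + f)/(48 + k)
-38*(6*(-8) + j(-6)) - T(-101, -141) = -38*(6*(-8) - 6) - (7 - 101)/(48 - 141) = -38*(-48 - 6) - (-94)/(-93) = -38*(-54) - (-1)*(-94)/93 = 2052 - 1*94/93 = 2052 - 94/93 = 190742/93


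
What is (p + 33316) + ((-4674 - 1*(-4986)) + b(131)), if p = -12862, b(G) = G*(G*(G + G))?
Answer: 4516948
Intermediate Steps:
b(G) = 2*G³ (b(G) = G*(G*(2*G)) = G*(2*G²) = 2*G³)
(p + 33316) + ((-4674 - 1*(-4986)) + b(131)) = (-12862 + 33316) + ((-4674 - 1*(-4986)) + 2*131³) = 20454 + ((-4674 + 4986) + 2*2248091) = 20454 + (312 + 4496182) = 20454 + 4496494 = 4516948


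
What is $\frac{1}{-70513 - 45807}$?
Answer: $- \frac{1}{116320} \approx -8.597 \cdot 10^{-6}$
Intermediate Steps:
$\frac{1}{-70513 - 45807} = \frac{1}{-116320} = - \frac{1}{116320}$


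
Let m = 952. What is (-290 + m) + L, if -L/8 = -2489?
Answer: 20574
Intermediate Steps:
L = 19912 (L = -8*(-2489) = 19912)
(-290 + m) + L = (-290 + 952) + 19912 = 662 + 19912 = 20574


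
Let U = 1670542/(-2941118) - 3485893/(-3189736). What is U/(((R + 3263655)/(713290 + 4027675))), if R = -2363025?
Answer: 2334372793800714083/844916124404105424 ≈ 2.7628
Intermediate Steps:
U = 2461917345731/4690694982424 (U = 1670542*(-1/2941118) - 3485893*(-1/3189736) = -835271/1470559 + 3485893/3189736 = 2461917345731/4690694982424 ≈ 0.52485)
U/(((R + 3263655)/(713290 + 4027675))) = 2461917345731/(4690694982424*(((-2363025 + 3263655)/(713290 + 4027675)))) = 2461917345731/(4690694982424*((900630/4740965))) = 2461917345731/(4690694982424*((900630*(1/4740965)))) = 2461917345731/(4690694982424*(180126/948193)) = (2461917345731/4690694982424)*(948193/180126) = 2334372793800714083/844916124404105424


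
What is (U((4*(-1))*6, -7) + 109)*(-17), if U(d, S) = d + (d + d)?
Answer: -629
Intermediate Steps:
U(d, S) = 3*d (U(d, S) = d + 2*d = 3*d)
(U((4*(-1))*6, -7) + 109)*(-17) = (3*((4*(-1))*6) + 109)*(-17) = (3*(-4*6) + 109)*(-17) = (3*(-24) + 109)*(-17) = (-72 + 109)*(-17) = 37*(-17) = -629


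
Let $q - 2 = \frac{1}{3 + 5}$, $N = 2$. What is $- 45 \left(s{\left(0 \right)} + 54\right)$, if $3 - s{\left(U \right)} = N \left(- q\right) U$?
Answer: $-2565$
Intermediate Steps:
$q = \frac{17}{8}$ ($q = 2 + \frac{1}{3 + 5} = 2 + \frac{1}{8} = \frac{17}{8} \approx 2.125$)
$s{\left(U \right)} = 3 + \frac{17 U}{4}$ ($s{\left(U \right)} = 3 - 2 \left(\left(-1\right) \frac{17}{8}\right) U = 3 - 2 \left(- \frac{17}{8}\right) U = 3 - - \frac{17 U}{4} = 3 + \frac{17 U}{4}$)
$- 45 \left(s{\left(0 \right)} + 54\right) = - 45 \left(\left(3 + \frac{17}{4} \cdot 0\right) + 54\right) = - 45 \left(\left(3 + 0\right) + 54\right) = - 45 \left(3 + 54\right) = \left(-45\right) 57 = -2565$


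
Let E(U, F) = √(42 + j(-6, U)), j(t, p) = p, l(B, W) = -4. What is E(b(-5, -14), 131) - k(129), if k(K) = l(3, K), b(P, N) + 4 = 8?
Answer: 4 + √46 ≈ 10.782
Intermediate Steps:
b(P, N) = 4 (b(P, N) = -4 + 8 = 4)
k(K) = -4
E(U, F) = √(42 + U)
E(b(-5, -14), 131) - k(129) = √(42 + 4) - 1*(-4) = √46 + 4 = 4 + √46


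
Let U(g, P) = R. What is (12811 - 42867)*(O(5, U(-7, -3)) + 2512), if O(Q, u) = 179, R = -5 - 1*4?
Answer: -80880696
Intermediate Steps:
R = -9 (R = -5 - 4 = -9)
U(g, P) = -9
(12811 - 42867)*(O(5, U(-7, -3)) + 2512) = (12811 - 42867)*(179 + 2512) = -30056*2691 = -80880696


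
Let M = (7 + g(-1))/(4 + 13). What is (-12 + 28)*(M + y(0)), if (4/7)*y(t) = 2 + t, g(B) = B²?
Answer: 1080/17 ≈ 63.529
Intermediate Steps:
M = 8/17 (M = (7 + (-1)²)/(4 + 13) = (7 + 1)/17 = 8*(1/17) = 8/17 ≈ 0.47059)
y(t) = 7/2 + 7*t/4 (y(t) = 7*(2 + t)/4 = 7/2 + 7*t/4)
(-12 + 28)*(M + y(0)) = (-12 + 28)*(8/17 + (7/2 + (7/4)*0)) = 16*(8/17 + (7/2 + 0)) = 16*(8/17 + 7/2) = 16*(135/34) = 1080/17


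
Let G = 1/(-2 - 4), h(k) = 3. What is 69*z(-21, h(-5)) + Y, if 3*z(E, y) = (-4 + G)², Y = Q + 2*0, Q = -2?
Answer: 14303/36 ≈ 397.31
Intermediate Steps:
Y = -2 (Y = -2 + 2*0 = -2 + 0 = -2)
G = -⅙ (G = 1/(-6) = -⅙ ≈ -0.16667)
z(E, y) = 625/108 (z(E, y) = (-4 - ⅙)²/3 = (-25/6)²/3 = (⅓)*(625/36) = 625/108)
69*z(-21, h(-5)) + Y = 69*(625/108) - 2 = 14375/36 - 2 = 14303/36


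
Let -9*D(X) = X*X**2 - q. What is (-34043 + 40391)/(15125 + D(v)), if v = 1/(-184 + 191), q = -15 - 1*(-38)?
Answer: 852012/2030381 ≈ 0.41963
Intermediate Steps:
q = 23 (q = -15 + 38 = 23)
v = 1/7 ≈ 0.14286
D(X) = 23/9 - X**3/9 (D(X) = -(X*X**2 - 1*23)/9 = -(X**3 - 23)/9 = -(-23 + X**3)/9 = 23/9 - X**3/9)
(-34043 + 40391)/(15125 + D(v)) = (-34043 + 40391)/(15125 + (23/9 - (1/7)**3/9)) = 6348/(15125 + (23/9 - 1/9*1/343)) = 6348/(15125 + (23/9 - 1/3087)) = 6348/(15125 + 7888/3087) = 6348/(46698763/3087) = 6348*(3087/46698763) = 852012/2030381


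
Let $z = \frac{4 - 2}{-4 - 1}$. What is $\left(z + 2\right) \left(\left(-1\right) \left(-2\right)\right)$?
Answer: $\frac{16}{5} \approx 3.2$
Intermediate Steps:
$z = - \frac{2}{5}$ ($z = \frac{2}{-5} = 2 \left(- \frac{1}{5}\right) = - \frac{2}{5} \approx -0.4$)
$\left(z + 2\right) \left(\left(-1\right) \left(-2\right)\right) = \left(- \frac{2}{5} + 2\right) \left(\left(-1\right) \left(-2\right)\right) = \frac{8}{5} \cdot 2 = \frac{16}{5}$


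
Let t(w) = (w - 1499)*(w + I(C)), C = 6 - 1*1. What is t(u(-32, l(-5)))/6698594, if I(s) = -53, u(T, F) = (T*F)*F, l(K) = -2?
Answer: 294487/6698594 ≈ 0.043962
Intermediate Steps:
C = 5 (C = 6 - 1 = 5)
u(T, F) = T*F² (u(T, F) = (F*T)*F = T*F²)
t(w) = (-1499 + w)*(-53 + w) (t(w) = (w - 1499)*(w - 53) = (-1499 + w)*(-53 + w))
t(u(-32, l(-5)))/6698594 = (79447 + (-32*(-2)²)² - (-49664)*(-2)²)/6698594 = (79447 + (-32*4)² - (-49664)*4)*(1/6698594) = (79447 + (-128)² - 1552*(-128))*(1/6698594) = (79447 + 16384 + 198656)*(1/6698594) = 294487*(1/6698594) = 294487/6698594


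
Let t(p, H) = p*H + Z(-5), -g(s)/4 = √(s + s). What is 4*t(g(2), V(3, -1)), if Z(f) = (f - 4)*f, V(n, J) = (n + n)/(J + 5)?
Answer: 132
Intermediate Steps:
g(s) = -4*√2*√s (g(s) = -4*√(s + s) = -4*√2*√s)
V(n, J) = 2*n/(5 + J) (V(n, J) = (2*n)/(5 + J) = 2*n/(5 + J))
Z(f) = f*(-4 + f) (Z(f) = (-4 + f)*f = f*(-4 + f))
t(p, H) = 45 + H*p (t(p, H) = p*H - 5*(-4 - 5) = H*p - 5*(-9) = H*p + 45 = 45 + H*p)
4*t(g(2), V(3, -1)) = 4*(45 + (2*3/(5 - 1))*(-4*√2*√2)) = 4*(45 + (2*3/4)*(-8)) = 4*(45 + (2*3*(¼))*(-8)) = 4*(45 + (3/2)*(-8)) = 4*(45 - 12) = 4*33 = 132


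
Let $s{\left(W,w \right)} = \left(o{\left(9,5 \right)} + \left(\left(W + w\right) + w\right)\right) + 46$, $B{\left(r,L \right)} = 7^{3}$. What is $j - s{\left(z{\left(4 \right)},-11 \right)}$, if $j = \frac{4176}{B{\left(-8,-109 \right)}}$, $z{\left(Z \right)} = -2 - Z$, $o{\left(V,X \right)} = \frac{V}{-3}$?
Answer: $- \frac{969}{343} \approx -2.8251$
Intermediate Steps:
$o{\left(V,X \right)} = - \frac{V}{3}$ ($o{\left(V,X \right)} = V \left(- \frac{1}{3}\right) = - \frac{V}{3}$)
$B{\left(r,L \right)} = 343$
$s{\left(W,w \right)} = 43 + W + 2 w$ ($s{\left(W,w \right)} = \left(\left(- \frac{1}{3}\right) 9 + \left(\left(W + w\right) + w\right)\right) + 46 = \left(-3 + \left(W + 2 w\right)\right) + 46 = \left(-3 + W + 2 w\right) + 46 = 43 + W + 2 w$)
$j = \frac{4176}{343} \approx 12.175$
$j - s{\left(z{\left(4 \right)},-11 \right)} = \frac{4176}{343} - \left(43 - 6 + 2 \left(-11\right)\right) = \frac{4176}{343} - \left(43 - 6 - 22\right) = \frac{4176}{343} - 15 = - \frac{969}{343}$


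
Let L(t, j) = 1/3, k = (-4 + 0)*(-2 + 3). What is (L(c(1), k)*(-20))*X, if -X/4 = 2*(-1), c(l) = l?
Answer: -160/3 ≈ -53.333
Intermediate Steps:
k = -4 (k = -4*1 = -4)
X = 8 (X = -8*(-1) = -4*(-2) = 8)
L(t, j) = 1/3
(L(c(1), k)*(-20))*X = ((1/3)*(-20))*8 = -20/3*8 = -160/3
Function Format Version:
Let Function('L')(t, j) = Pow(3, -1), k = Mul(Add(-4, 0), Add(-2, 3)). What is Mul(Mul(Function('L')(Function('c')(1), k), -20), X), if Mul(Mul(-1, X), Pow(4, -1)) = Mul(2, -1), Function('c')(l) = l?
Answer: Rational(-160, 3) ≈ -53.333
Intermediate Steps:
k = -4 (k = Mul(-4, 1) = -4)
X = 8 (X = Mul(-4, Mul(2, -1)) = Mul(-4, -2) = 8)
Function('L')(t, j) = Rational(1, 3)
Mul(Mul(Function('L')(Function('c')(1), k), -20), X) = Mul(Mul(Rational(1, 3), -20), 8) = Mul(Rational(-20, 3), 8) = Rational(-160, 3)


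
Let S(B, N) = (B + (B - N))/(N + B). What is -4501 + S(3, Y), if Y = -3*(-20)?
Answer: -31513/7 ≈ -4501.9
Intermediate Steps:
Y = 60
S(B, N) = (-N + 2*B)/(B + N)
-4501 + S(3, Y) = -4501 + (-1*60 + 2*3)/(3 + 60) = -4501 + (-60 + 6)/63 = -4501 + (1/63)*(-54) = -4501 - 6/7 = -31513/7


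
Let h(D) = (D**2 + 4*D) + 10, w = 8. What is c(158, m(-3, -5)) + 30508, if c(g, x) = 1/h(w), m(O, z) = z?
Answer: 3233849/106 ≈ 30508.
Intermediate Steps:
h(D) = 10 + D**2 + 4*D
c(g, x) = 1/106 (c(g, x) = 1/(10 + 8**2 + 4*8) = 1/(10 + 64 + 32) = 1/106)
c(158, m(-3, -5)) + 30508 = 1/106 + 30508 = 3233849/106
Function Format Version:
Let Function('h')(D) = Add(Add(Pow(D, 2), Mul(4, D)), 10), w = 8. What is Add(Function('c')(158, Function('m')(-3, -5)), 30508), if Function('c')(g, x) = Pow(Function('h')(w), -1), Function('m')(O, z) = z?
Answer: Rational(3233849, 106) ≈ 30508.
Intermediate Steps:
Function('h')(D) = Add(10, Pow(D, 2), Mul(4, D))
Function('c')(g, x) = Rational(1, 106) (Function('c')(g, x) = Pow(Add(10, Pow(8, 2), Mul(4, 8)), -1) = Pow(Add(10, 64, 32), -1) = Pow(106, -1) = Rational(1, 106))
Add(Function('c')(158, Function('m')(-3, -5)), 30508) = Add(Rational(1, 106), 30508) = Rational(3233849, 106)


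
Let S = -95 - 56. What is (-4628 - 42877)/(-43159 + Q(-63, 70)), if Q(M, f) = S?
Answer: 9501/8662 ≈ 1.0969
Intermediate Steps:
S = -151
Q(M, f) = -151
(-4628 - 42877)/(-43159 + Q(-63, 70)) = (-4628 - 42877)/(-43159 - 151) = -47505/(-43310) = -47505*(-1/43310) = 9501/8662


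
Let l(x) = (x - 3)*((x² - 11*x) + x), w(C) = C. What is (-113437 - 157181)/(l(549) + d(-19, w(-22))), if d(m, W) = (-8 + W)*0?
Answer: -45103/26927901 ≈ -0.0016750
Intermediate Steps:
d(m, W) = 0
l(x) = (-3 + x)*(x² - 10*x)
(-113437 - 157181)/(l(549) + d(-19, w(-22))) = (-113437 - 157181)/(549*(30 + 549² - 13*549) + 0) = -270618/(549*(30 + 301401 - 7137) + 0) = -270618/(549*294294 + 0) = -270618/(161567406 + 0) = -270618/161567406 = -270618*1/161567406 = -45103/26927901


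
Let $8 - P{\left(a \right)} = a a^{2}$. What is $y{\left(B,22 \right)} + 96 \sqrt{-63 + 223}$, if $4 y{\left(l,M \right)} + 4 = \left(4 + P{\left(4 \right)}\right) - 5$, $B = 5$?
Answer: $- \frac{61}{4} + 384 \sqrt{10} \approx 1199.1$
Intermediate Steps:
$P{\left(a \right)} = 8 - a^{3}$ ($P{\left(a \right)} = 8 - a a^{2} = 8 - a^{3}$)
$y{\left(l,M \right)} = - \frac{61}{4}$ ($y{\left(l,M \right)} = -1 + \frac{\left(4 + \left(8 - 4^{3}\right)\right) - 5}{4} = -1 + \frac{\left(4 + \left(8 - 64\right)\right) - 5}{4} = -1 + \frac{\left(4 - 56\right) - 5}{4} = -1 + \frac{-52 - 5}{4} = -1 + \frac{1}{4} \left(-57\right) = -1 - \frac{57}{4} = - \frac{61}{4}$)
$y{\left(B,22 \right)} + 96 \sqrt{-63 + 223} = - \frac{61}{4} + 96 \sqrt{-63 + 223} = - \frac{61}{4} + 96 \sqrt{160} = - \frac{61}{4} + 96 \cdot 4 \sqrt{10} = - \frac{61}{4} + 384 \sqrt{10}$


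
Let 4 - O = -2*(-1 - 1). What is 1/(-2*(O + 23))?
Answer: -1/46 ≈ -0.021739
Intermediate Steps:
O = 0 (O = 4 - (-2)*(-1 - 1) = 4 - (-2)*(-2) = 4 - 1*4 = 4 - 4 = 0)
1/(-2*(O + 23)) = 1/(-2*(0 + 23)) = 1/(-2*23) = 1/(-46) = -1/46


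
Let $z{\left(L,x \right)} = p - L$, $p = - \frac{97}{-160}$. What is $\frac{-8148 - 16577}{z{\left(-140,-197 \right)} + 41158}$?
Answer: $- \frac{3956000}{6607777} \approx -0.59869$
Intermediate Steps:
$p = \frac{97}{160}$ ($p = \left(-97\right) \left(- \frac{1}{160}\right) = \frac{97}{160} \approx 0.60625$)
$z{\left(L,x \right)} = \frac{97}{160} - L$
$\frac{-8148 - 16577}{z{\left(-140,-197 \right)} + 41158} = \frac{-8148 - 16577}{\left(\frac{97}{160} - -140\right) + 41158} = - \frac{24725}{\left(\frac{97}{160} + 140\right) + 41158} = - \frac{24725}{\frac{22497}{160} + 41158} = - \frac{24725}{\frac{6607777}{160}} = \left(-24725\right) \frac{160}{6607777} = - \frac{3956000}{6607777}$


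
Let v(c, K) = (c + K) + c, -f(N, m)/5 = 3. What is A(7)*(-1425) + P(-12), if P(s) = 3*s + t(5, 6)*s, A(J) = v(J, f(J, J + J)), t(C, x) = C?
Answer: 1329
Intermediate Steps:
f(N, m) = -15 (f(N, m) = -5*3 = -15)
v(c, K) = K + 2*c (v(c, K) = (K + c) + c = K + 2*c)
A(J) = -15 + 2*J
P(s) = 8*s (P(s) = 3*s + 5*s = 8*s)
A(7)*(-1425) + P(-12) = (-15 + 2*7)*(-1425) + 8*(-12) = (-15 + 14)*(-1425) - 96 = -1*(-1425) - 96 = 1425 - 96 = 1329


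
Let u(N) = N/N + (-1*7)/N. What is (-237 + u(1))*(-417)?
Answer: 101331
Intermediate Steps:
u(N) = 1 - 7/N
(-237 + u(1))*(-417) = (-237 + (-7 + 1)/1)*(-417) = (-237 + 1*(-6))*(-417) = (-237 - 6)*(-417) = -243*(-417) = 101331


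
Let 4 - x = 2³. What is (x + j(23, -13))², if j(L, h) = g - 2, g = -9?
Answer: 225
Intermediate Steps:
j(L, h) = -11 (j(L, h) = -9 - 2 = -11)
x = -4 (x = 4 - 1*2³ = 4 - 1*8 = 4 - 8 = -4)
(x + j(23, -13))² = (-4 - 11)² = (-15)² = 225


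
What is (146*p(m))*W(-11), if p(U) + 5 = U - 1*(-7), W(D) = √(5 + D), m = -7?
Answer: -730*I*√6 ≈ -1788.1*I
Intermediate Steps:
p(U) = 2 + U (p(U) = -5 + (U - 1*(-7)) = -5 + (U + 7) = -5 + (7 + U) = 2 + U)
(146*p(m))*W(-11) = (146*(2 - 7))*√(5 - 11) = (146*(-5))*√(-6) = -730*I*√6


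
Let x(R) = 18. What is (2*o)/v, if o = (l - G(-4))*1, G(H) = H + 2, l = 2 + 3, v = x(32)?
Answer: 7/9 ≈ 0.77778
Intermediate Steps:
v = 18
l = 5
G(H) = 2 + H
o = 7 (o = (5 - (2 - 4))*1 = (5 - 1*(-2))*1 = (5 + 2)*1 = 7*1 = 7)
(2*o)/v = (2*7)/18 = 14*(1/18) = 7/9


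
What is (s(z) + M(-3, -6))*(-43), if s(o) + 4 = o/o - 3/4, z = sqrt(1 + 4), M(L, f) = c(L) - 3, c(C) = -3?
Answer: 1677/4 ≈ 419.25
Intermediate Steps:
M(L, f) = -6 (M(L, f) = -3 - 3 = -6)
z = sqrt(5) ≈ 2.2361
s(o) = -15/4 (s(o) = -4 + (o/o - 3/4) = -4 + (1 - 3*1/4) = -4 + (1 - 3/4) = -4 + 1/4 = -15/4)
(s(z) + M(-3, -6))*(-43) = (-15/4 - 6)*(-43) = -39/4*(-43) = 1677/4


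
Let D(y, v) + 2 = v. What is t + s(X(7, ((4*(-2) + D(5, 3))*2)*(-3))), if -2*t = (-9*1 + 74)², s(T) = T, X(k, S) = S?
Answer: -4141/2 ≈ -2070.5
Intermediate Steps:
D(y, v) = -2 + v
t = -4225/2 (t = -(-9*1 + 74)²/2 = -(-9 + 74)²/2 = -½*65² = -½*4225 = -4225/2 ≈ -2112.5)
t + s(X(7, ((4*(-2) + D(5, 3))*2)*(-3))) = -4225/2 + ((4*(-2) + (-2 + 3))*2)*(-3) = -4225/2 + ((-8 + 1)*2)*(-3) = -4225/2 - 7*2*(-3) = -4225/2 - 14*(-3) = -4225/2 + 42 = -4141/2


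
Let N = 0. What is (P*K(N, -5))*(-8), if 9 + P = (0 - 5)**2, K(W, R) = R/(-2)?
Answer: -320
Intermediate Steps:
K(W, R) = -R/2 (K(W, R) = R*(-1/2) = -R/2)
P = 16 (P = -9 + (0 - 5)**2 = -9 + (-5)**2 = -9 + 25 = 16)
(P*K(N, -5))*(-8) = (16*(-1/2*(-5)))*(-8) = (16*(5/2))*(-8) = 40*(-8) = -320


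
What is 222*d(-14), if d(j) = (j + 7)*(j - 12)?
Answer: 40404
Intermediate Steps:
d(j) = (-12 + j)*(7 + j) (d(j) = (7 + j)*(-12 + j) = (-12 + j)*(7 + j))
222*d(-14) = 222*(-84 + (-14)² - 5*(-14)) = 222*(-84 + 196 + 70) = 222*182 = 40404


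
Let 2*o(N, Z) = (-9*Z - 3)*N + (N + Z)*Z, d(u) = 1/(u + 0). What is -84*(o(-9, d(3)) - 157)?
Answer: 33124/3 ≈ 11041.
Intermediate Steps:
d(u) = 1/u
o(N, Z) = N*(-3 - 9*Z)/2 + Z*(N + Z)/2 (o(N, Z) = ((-9*Z - 3)*N + (N + Z)*Z)/2 = ((-3 - 9*Z)*N + Z*(N + Z))/2 = (N*(-3 - 9*Z) + Z*(N + Z))/2 = N*(-3 - 9*Z)/2 + Z*(N + Z)/2)
-84*(o(-9, d(3)) - 157) = -84*(((1/3)**2/2 - 3/2*(-9) - 4*(-9)/3) - 157) = -84*(((1/3)**2/2 + 27/2 - 4*(-9)*1/3) - 157) = -84*(((1/2)*(1/9) + 27/2 + 12) - 157) = -84*((1/18 + 27/2 + 12) - 157) = -84*(230/9 - 157) = -84*(-1183/9) = 33124/3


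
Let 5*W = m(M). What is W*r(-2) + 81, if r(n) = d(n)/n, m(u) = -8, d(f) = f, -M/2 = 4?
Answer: 397/5 ≈ 79.400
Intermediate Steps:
M = -8 (M = -2*4 = -8)
W = -8/5 (W = (⅕)*(-8) = -8/5 ≈ -1.6000)
r(n) = 1 (r(n) = n/n = 1)
W*r(-2) + 81 = -8/5*1 + 81 = -8/5 + 81 = 397/5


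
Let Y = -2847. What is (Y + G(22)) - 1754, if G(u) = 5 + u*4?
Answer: -4508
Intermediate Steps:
G(u) = 5 + 4*u
(Y + G(22)) - 1754 = (-2847 + (5 + 4*22)) - 1754 = (-2847 + (5 + 88)) - 1754 = (-2847 + 93) - 1754 = -2754 - 1754 = -4508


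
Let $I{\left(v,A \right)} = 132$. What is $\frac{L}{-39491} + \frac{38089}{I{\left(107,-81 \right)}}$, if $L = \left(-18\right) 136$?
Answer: $\frac{88499755}{306636} \approx 288.62$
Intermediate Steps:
$L = -2448$
$\frac{L}{-39491} + \frac{38089}{I{\left(107,-81 \right)}} = - \frac{2448}{-39491} + \frac{38089}{132} = \left(-2448\right) \left(- \frac{1}{39491}\right) + 38089 \cdot \frac{1}{132} = \frac{144}{2323} + \frac{38089}{132} = \frac{88499755}{306636}$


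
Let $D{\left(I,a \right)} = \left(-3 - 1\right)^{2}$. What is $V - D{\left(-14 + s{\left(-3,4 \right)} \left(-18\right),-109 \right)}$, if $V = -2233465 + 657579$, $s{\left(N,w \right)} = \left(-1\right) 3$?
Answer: $-1575902$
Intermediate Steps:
$s{\left(N,w \right)} = -3$
$D{\left(I,a \right)} = 16$ ($D{\left(I,a \right)} = \left(-4\right)^{2} = 16$)
$V = -1575886$
$V - D{\left(-14 + s{\left(-3,4 \right)} \left(-18\right),-109 \right)} = -1575886 - 16 = -1575902$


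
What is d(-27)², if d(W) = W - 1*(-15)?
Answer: 144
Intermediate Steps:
d(W) = 15 + W (d(W) = W + 15 = 15 + W)
d(-27)² = (15 - 27)² = (-12)² = 144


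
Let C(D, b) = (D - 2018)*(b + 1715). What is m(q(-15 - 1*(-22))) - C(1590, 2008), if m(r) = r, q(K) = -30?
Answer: 1593414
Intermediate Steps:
C(D, b) = (-2018 + D)*(1715 + b)
m(q(-15 - 1*(-22))) - C(1590, 2008) = -30 - (-3460870 - 2018*2008 + 1715*1590 + 1590*2008) = -30 - (-3460870 - 4052144 + 2726850 + 3192720) = -30 - 1*(-1593444) = -30 + 1593444 = 1593414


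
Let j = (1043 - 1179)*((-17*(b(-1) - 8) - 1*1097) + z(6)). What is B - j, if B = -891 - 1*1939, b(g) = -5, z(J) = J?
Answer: -121150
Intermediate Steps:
B = -2830 (B = -891 - 1939 = -2830)
j = 118320 (j = (1043 - 1179)*((-17*(-5 - 8) - 1*1097) + 6) = -136*((-17*(-13) - 1097) + 6) = -136*((221 - 1097) + 6) = -136*(-876 + 6) = -136*(-870) = 118320)
B - j = -2830 - 1*118320 = -2830 - 118320 = -121150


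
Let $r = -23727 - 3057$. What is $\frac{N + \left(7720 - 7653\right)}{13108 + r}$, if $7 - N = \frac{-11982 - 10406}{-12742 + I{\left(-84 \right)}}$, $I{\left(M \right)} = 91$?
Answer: $- \frac{456893}{86507538} \approx -0.0052815$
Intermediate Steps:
$r = -26784$ ($r = -23727 - 3057 = -26784$)
$N = \frac{66169}{12651}$ ($N = 7 - \frac{-11982 - 10406}{-12742 + 91} = 7 - - \frac{22388}{-12651} = 7 - \left(-22388\right) \left(- \frac{1}{12651}\right) = 7 - \frac{22388}{12651} = \frac{66169}{12651} \approx 5.2303$)
$\frac{N + \left(7720 - 7653\right)}{13108 + r} = \frac{\frac{66169}{12651} + \left(7720 - 7653\right)}{13108 - 26784} = \frac{\frac{66169}{12651} + \left(7720 + \left(-8205 + 552\right)\right)}{-13676} = \left(\frac{66169}{12651} + \left(7720 - 7653\right)\right) \left(- \frac{1}{13676}\right) = \left(\frac{66169}{12651} + 67\right) \left(- \frac{1}{13676}\right) = \frac{913786}{12651} \left(- \frac{1}{13676}\right) = - \frac{456893}{86507538}$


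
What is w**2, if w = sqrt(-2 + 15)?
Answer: 13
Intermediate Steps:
w = sqrt(13) ≈ 3.6056
w**2 = (sqrt(13))**2 = 13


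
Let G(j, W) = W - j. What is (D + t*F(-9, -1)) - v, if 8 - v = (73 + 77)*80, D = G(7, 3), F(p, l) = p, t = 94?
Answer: 11142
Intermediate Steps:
D = -4 (D = 3 - 1*7 = 3 - 7 = -4)
v = -11992 (v = 8 - (73 + 77)*80 = 8 - 150*80 = 8 - 1*12000 = 8 - 12000 = -11992)
(D + t*F(-9, -1)) - v = (-4 + 94*(-9)) - 1*(-11992) = (-4 - 846) + 11992 = -850 + 11992 = 11142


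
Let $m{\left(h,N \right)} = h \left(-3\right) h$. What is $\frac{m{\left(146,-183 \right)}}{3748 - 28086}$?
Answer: $\frac{31974}{12169} \approx 2.6275$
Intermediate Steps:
$m{\left(h,N \right)} = - 3 h^{2}$ ($m{\left(h,N \right)} = - 3 h h = - 3 h^{2}$)
$\frac{m{\left(146,-183 \right)}}{3748 - 28086} = \frac{\left(-3\right) 146^{2}}{3748 - 28086} = \frac{\left(-3\right) 21316}{3748 - 28086} = - \frac{63948}{-24338} = \left(-63948\right) \left(- \frac{1}{24338}\right) = \frac{31974}{12169}$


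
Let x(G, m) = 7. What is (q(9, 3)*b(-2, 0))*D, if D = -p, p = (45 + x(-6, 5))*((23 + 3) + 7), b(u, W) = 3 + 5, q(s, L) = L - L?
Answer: 0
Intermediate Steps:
q(s, L) = 0
b(u, W) = 8
p = 1716 (p = (45 + 7)*((23 + 3) + 7) = 52*(26 + 7) = 52*33 = 1716)
D = -1716 (D = -1*1716 = -1716)
(q(9, 3)*b(-2, 0))*D = (0*8)*(-1716) = 0*(-1716) = 0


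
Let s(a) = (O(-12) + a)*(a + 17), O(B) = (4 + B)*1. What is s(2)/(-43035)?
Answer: 2/755 ≈ 0.0026490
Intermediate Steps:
O(B) = 4 + B
s(a) = (-8 + a)*(17 + a) (s(a) = ((4 - 12) + a)*(a + 17) = (-8 + a)*(17 + a))
s(2)/(-43035) = (-136 + 2**2 + 9*2)/(-43035) = (-136 + 4 + 18)*(-1/43035) = -114*(-1/43035) = 2/755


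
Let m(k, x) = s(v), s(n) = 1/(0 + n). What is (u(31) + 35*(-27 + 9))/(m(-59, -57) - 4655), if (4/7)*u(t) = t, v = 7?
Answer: 16121/130336 ≈ 0.12369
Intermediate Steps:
u(t) = 7*t/4
s(n) = 1/n
m(k, x) = 1/7
(u(31) + 35*(-27 + 9))/(m(-59, -57) - 4655) = ((7/4)*31 + 35*(-27 + 9))/(1/7 - 4655) = (217/4 + 35*(-18))/(-32584/7) = (217/4 - 630)*(-7/32584) = -2303/4*(-7/32584) = 16121/130336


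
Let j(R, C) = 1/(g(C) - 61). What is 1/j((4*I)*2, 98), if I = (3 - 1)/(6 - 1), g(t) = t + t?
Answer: 135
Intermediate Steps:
g(t) = 2*t
I = ⅖ (I = 2/5 = 2*(⅕) = ⅖ ≈ 0.40000)
j(R, C) = 1/(-61 + 2*C) (j(R, C) = 1/(2*C - 61) = 1/(-61 + 2*C))
1/j((4*I)*2, 98) = 1/(1/(-61 + 2*98)) = 1/(1/(-61 + 196)) = 1/(1/135) = 135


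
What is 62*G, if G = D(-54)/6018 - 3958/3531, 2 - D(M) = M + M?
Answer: -80706206/1180531 ≈ -68.364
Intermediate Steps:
D(M) = 2 - 2*M (D(M) = 2 - (M + M) = 2 - 2*M)
G = -1301713/1180531 (G = (2 - 2*(-54))/6018 - 3958/3531 = (2 + 108)*(1/6018) - 3958*1/3531 = 110*(1/6018) - 3958/3531 = 55/3009 - 3958/3531 = -1301713/1180531 ≈ -1.1026)
62*G = 62*(-1301713/1180531) = -80706206/1180531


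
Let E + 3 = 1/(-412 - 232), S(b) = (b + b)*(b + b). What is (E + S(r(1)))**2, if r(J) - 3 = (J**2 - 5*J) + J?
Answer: 3736489/414736 ≈ 9.0093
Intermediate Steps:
r(J) = 3 + J**2 - 4*J (r(J) = 3 + ((J**2 - 5*J) + J) = 3 + (J**2 - 4*J) = 3 + J**2 - 4*J)
S(b) = 4*b**2 (S(b) = (2*b)*(2*b) = 4*b**2)
E = -1933/644 (E = -3 + 1/(-412 - 232) = -3 + 1/(-644) = -3 - 1/644 = -1933/644 ≈ -3.0016)
(E + S(r(1)))**2 = (-1933/644 + 4*(3 + 1**2 - 4*1)**2)**2 = (-1933/644 + 4*(3 + 1 - 4)**2)**2 = (-1933/644 + 4*0**2)**2 = (-1933/644 + 4*0)**2 = (-1933/644 + 0)**2 = (-1933/644)**2 = 3736489/414736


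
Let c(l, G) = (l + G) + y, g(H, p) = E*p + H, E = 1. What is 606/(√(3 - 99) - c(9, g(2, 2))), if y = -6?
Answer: -4242/145 - 2424*I*√6/145 ≈ -29.255 - 40.949*I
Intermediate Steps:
g(H, p) = H + p (g(H, p) = 1*p + H = p + H = H + p)
c(l, G) = -6 + G + l (c(l, G) = (l + G) - 6 = (G + l) - 6 = -6 + G + l)
606/(√(3 - 99) - c(9, g(2, 2))) = 606/(√(3 - 99) - (-6 + (2 + 2) + 9)) = 606/(√(-96) - (-6 + 4 + 9)) = 606/(4*I*√6 - 1*7) = 606/(4*I*√6 - 7) = 606/(-7 + 4*I*√6)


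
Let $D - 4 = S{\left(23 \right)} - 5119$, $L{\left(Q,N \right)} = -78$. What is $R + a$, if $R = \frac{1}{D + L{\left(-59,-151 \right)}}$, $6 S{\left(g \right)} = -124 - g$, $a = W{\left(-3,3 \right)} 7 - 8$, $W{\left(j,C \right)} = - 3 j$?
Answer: $\frac{573923}{10435} \approx 55.0$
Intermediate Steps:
$a = 55$ ($a = \left(-3\right) \left(-3\right) 7 - 8 = 9 \cdot 7 - 8 = 63 - 8 = 55$)
$S{\left(g \right)} = - \frac{62}{3} - \frac{g}{6}$ ($S{\left(g \right)} = \frac{-124 - g}{6} = - \frac{62}{3} - \frac{g}{6}$)
$D = - \frac{10279}{2}$ ($D = 4 - \frac{10287}{2} = - \frac{10279}{2} \approx -5139.5$)
$R = - \frac{2}{10435}$ ($R = \frac{1}{- \frac{10279}{2} - 78} = \frac{1}{- \frac{10435}{2}} = - \frac{2}{10435} \approx -0.00019166$)
$R + a = - \frac{2}{10435} + 55 = \frac{573923}{10435}$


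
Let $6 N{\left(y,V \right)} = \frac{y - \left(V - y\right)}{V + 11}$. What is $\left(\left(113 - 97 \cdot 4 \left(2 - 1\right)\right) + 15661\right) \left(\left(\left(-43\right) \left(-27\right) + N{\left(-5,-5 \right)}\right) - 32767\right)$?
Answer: $- \frac{8753256953}{18} \approx -4.8629 \cdot 10^{8}$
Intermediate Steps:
$N{\left(y,V \right)} = \frac{- V + 2 y}{6 \left(11 + V\right)}$ ($N{\left(y,V \right)} = \frac{\left(y - \left(V - y\right)\right) \frac{1}{V + 11}}{6} = \frac{\left(- V + 2 y\right) \frac{1}{11 + V}}{6} = \frac{\frac{1}{11 + V} \left(- V + 2 y\right)}{6} = \frac{- V + 2 y}{6 \left(11 + V\right)}$)
$\left(\left(113 - 97 \cdot 4 \left(2 - 1\right)\right) + 15661\right) \left(\left(\left(-43\right) \left(-27\right) + N{\left(-5,-5 \right)}\right) - 32767\right) = \left(\left(113 - 97 \cdot 4 \left(2 - 1\right)\right) + 15661\right) \left(\left(\left(-43\right) \left(-27\right) + \frac{\left(-1\right) \left(-5\right) + 2 \left(-5\right)}{6 \left(11 - 5\right)}\right) - 32767\right) = \left(\left(113 - 97 \cdot 4 \cdot 1\right) + 15661\right) \left(\left(1161 + \frac{5 - 10}{6 \cdot 6}\right) - 32767\right) = \left(\left(113 - 388\right) + 15661\right) \left(\left(1161 + \frac{1}{6} \cdot \frac{1}{6} \left(-5\right)\right) - 32767\right) = \left(\left(113 - 388\right) + 15661\right) \left(\left(1161 - \frac{5}{36}\right) - 32767\right) = \left(-275 + 15661\right) \left(\frac{41791}{36} - 32767\right) = 15386 \left(- \frac{1137821}{36}\right) = - \frac{8753256953}{18}$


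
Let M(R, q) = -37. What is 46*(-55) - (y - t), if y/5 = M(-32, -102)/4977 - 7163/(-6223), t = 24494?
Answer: 97155582092/4424553 ≈ 21958.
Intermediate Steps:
y = 25300000/4424553 (y = 5*(-37/4977 - 7163/(-6223)) = 5*(-37*1/4977 - 7163*(-1/6223)) = 5*(-37/4977 + 7163/6223) = 5*(5060000/4424553) = 25300000/4424553 ≈ 5.7181)
46*(-55) - (y - t) = 46*(-55) - (25300000/4424553 - 1*24494) = -2530 - (25300000/4424553 - 24494) = -2530 - 1*(-108349701182/4424553) = -2530 + 108349701182/4424553 = 97155582092/4424553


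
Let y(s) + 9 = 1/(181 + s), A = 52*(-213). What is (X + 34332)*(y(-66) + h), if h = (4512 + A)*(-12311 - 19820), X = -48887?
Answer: -70604574777286/23 ≈ -3.0698e+12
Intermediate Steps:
A = -11076
y(s) = -9 + 1/(181 + s)
h = 210907884 (h = (4512 - 11076)*(-12311 - 19820) = -6564*(-32131) = 210907884)
(X + 34332)*(y(-66) + h) = (-48887 + 34332)*((-1628 - 9*(-66))/(181 - 66) + 210907884) = -14555*((-1628 + 594)/115 + 210907884) = -14555*((1/115)*(-1034) + 210907884) = -14555*(-1034/115 + 210907884) = -14555*24254405626/115 = -70604574777286/23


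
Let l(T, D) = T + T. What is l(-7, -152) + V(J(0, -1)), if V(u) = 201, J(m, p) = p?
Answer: 187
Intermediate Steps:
l(T, D) = 2*T
l(-7, -152) + V(J(0, -1)) = 2*(-7) + 201 = -14 + 201 = 187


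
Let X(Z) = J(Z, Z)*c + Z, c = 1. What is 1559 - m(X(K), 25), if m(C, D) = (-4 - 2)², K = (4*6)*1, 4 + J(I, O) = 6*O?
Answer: 1523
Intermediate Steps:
J(I, O) = -4 + 6*O
K = 24 (K = 24*1 = 24)
X(Z) = -4 + 7*Z (X(Z) = (-4 + 6*Z)*1 + Z = (-4 + 6*Z) + Z = -4 + 7*Z)
m(C, D) = 36 (m(C, D) = (-6)² = 36)
1559 - m(X(K), 25) = 1559 - 1*36 = 1559 - 36 = 1523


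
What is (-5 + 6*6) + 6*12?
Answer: 103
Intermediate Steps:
(-5 + 6*6) + 6*12 = (-5 + 36) + 72 = 31 + 72 = 103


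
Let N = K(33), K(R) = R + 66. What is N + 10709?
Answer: 10808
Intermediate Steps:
K(R) = 66 + R
N = 99 (N = 66 + 33 = 99)
N + 10709 = 99 + 10709 = 10808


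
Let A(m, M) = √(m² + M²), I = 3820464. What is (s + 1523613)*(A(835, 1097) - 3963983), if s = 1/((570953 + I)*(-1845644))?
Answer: -48950718053838963391816309/8104992437548 + 12348871842749820923*√1900634/8104992437548 ≈ -6.0375e+12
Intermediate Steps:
s = -1/8104992437548 (s = 1/((570953 + 3820464)*(-1845644)) = -1/1845644/4391417 = (1/4391417)*(-1/1845644) = -1/8104992437548 ≈ -1.2338e-13)
A(m, M) = √(M² + m²)
(s + 1523613)*(A(835, 1097) - 3963983) = (-1/8104992437548 + 1523613)*(√(1097² + 835²) - 3963983) = 12348871842749820923*(√(1203409 + 697225) - 3963983)/8104992437548 = 12348871842749820923*(√1900634 - 3963983)/8104992437548 = 12348871842749820923*(-3963983 + √1900634)/8104992437548 = -48950718053838963391816309/8104992437548 + 12348871842749820923*√1900634/8104992437548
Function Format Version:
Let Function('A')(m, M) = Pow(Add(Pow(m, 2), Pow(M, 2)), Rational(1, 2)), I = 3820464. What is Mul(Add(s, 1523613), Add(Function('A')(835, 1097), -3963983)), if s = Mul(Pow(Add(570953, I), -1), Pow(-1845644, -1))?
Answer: Add(Rational(-48950718053838963391816309, 8104992437548), Mul(Rational(12348871842749820923, 8104992437548), Pow(1900634, Rational(1, 2)))) ≈ -6.0375e+12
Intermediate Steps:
s = Rational(-1, 8104992437548) (s = Mul(Pow(Add(570953, 3820464), -1), Pow(-1845644, -1)) = Mul(Pow(4391417, -1), Rational(-1, 1845644)) = Mul(Rational(1, 4391417), Rational(-1, 1845644)) = Rational(-1, 8104992437548) ≈ -1.2338e-13)
Function('A')(m, M) = Pow(Add(Pow(M, 2), Pow(m, 2)), Rational(1, 2))
Mul(Add(s, 1523613), Add(Function('A')(835, 1097), -3963983)) = Mul(Add(Rational(-1, 8104992437548), 1523613), Add(Pow(Add(Pow(1097, 2), Pow(835, 2)), Rational(1, 2)), -3963983)) = Mul(Rational(12348871842749820923, 8104992437548), Add(Pow(Add(1203409, 697225), Rational(1, 2)), -3963983)) = Mul(Rational(12348871842749820923, 8104992437548), Add(Pow(1900634, Rational(1, 2)), -3963983)) = Mul(Rational(12348871842749820923, 8104992437548), Add(-3963983, Pow(1900634, Rational(1, 2)))) = Add(Rational(-48950718053838963391816309, 8104992437548), Mul(Rational(12348871842749820923, 8104992437548), Pow(1900634, Rational(1, 2))))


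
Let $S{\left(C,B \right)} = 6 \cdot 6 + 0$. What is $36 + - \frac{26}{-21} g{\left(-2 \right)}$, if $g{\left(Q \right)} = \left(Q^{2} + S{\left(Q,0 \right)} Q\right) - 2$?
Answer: $- \frac{152}{3} \approx -50.667$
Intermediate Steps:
$S{\left(C,B \right)} = 36$ ($S{\left(C,B \right)} = 36 + 0 = 36$)
$g{\left(Q \right)} = -2 + Q^{2} + 36 Q$ ($g{\left(Q \right)} = \left(Q^{2} + 36 Q\right) - 2 = -2 + Q^{2} + 36 Q$)
$36 + - \frac{26}{-21} g{\left(-2 \right)} = 36 + - \frac{26}{-21} \left(-2 + \left(-2\right)^{2} + 36 \left(-2\right)\right) = 36 + \left(-26\right) \left(- \frac{1}{21}\right) \left(-2 + 4 - 72\right) = 36 + \frac{26}{21} \left(-70\right) = 36 - \frac{260}{3} = - \frac{152}{3}$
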